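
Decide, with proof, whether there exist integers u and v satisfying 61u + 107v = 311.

u = 70, v = -37

61 and 107 are coprime, so 61u + 107v ranges over all of ℤ.
Run the Euclidean algorithm on 107 and 61: 107 = 1·61 + 46, 61 = 1·46 + 15, 46 = 3·15 + 1, 15 = 15·1 + 0.
Unwinding: 1 = 46 − 3·15 = 46 − 3·(61 − 1·46) = −3·61 + 4·46 = −3·61 + 4·(107 − 1·61) = 4·107 − 7·61, i.e. 61·(-7) + 107·4 = 1.
Scaling by 311 gives the particular solution (u, v) = (-2177, 1244).
Shifting by a multiple of (107, −61) keeps it a solution: u = -2177 + 21·107 = 70, v = 1244 − 21·61 = -37.
Check: 61·70 + 107·(-37) = 4270 − 3959 = 311. ✓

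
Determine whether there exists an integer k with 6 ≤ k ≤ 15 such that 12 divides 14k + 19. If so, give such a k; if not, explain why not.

No such integer k in that range exists.

The values of 14k + 19 for k = 6, 7, …, 15 are 103, 117, 131, 145, 159, 173, 187, 201, 215, 229; reduced mod 12 these are 7, 9, 11, 1, 3, 5, 7, 9, 11, 1.
The residue 0 does not occur, so no k in [6, 15] makes 14k + 19 a multiple of 12.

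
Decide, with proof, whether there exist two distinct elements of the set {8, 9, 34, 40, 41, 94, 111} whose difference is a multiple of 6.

9 and 111 are such a pair.

Reduce each element mod 6: 8↦2, 9↦3, 34↦4, 40↦4, 41↦5, 94↦4, 111↦3. The residue 3 repeats (at 9 and 111), and 111 − 9 = 102 = 17·6.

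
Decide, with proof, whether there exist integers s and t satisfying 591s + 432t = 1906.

There are no such integers.

gcd(591, 432) = 3, so every integer of the form 591s + 432t is a multiple of 3.
But 1906 = 3·635 + 1, so 3 ∤ 1906.
Therefore 591s + 432t = 1906 has no solution in integers.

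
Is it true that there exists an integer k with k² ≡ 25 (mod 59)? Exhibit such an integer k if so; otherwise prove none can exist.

k = 5

Take k = 5. Then 5² = 25, and since 0 ≤ 25 < 59 this is already reduced: 5² ≡ 25 (mod 59).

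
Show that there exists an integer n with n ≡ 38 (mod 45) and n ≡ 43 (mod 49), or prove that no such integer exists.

The moduli 45 and 49 are coprime, so by the Chinese Remainder Theorem a unique solution modulo 2205 exists.
Any solution of the first congruence is n = 38 + 45t; substituting into the second, 45t ≡ 43 − 38 ≡ 5 (mod 49).
Since 45·12 = 540 = 11·49 + 1, the inverse of 45 mod 49 is 12.
Therefore t ≡ 12·5 = 60 ≡ 11 (mod 49).
Taking t = 11 gives n = 38 + 45·11 = 533.
Check: 533 mod 45 = 38, 533 mod 49 = 43. ✓

n = 533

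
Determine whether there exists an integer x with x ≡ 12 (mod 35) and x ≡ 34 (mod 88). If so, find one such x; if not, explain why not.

Since 35 and 88 share no common factor, CRT says the pair of congruences has a solution (unique mod 3080).
Write x = 12 + 35t and require 12 + 35t ≡ 34 (mod 88), i.e. 35t ≡ 22 (mod 88).
Since 35·83 = 2905 = 33·88 + 1, the inverse of 35 mod 88 is 83.
Multiplying by 83: t ≡ 83·22 = 1826 ≡ 66 (mod 88).
Taking t = 66 gives x = 12 + 35·66 = 2322.
Check: 2322 mod 35 = 12, 2322 mod 88 = 34. ✓

x = 2322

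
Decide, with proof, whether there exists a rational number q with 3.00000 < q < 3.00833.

Scale by 121: the interval becomes (363.00000, 364.00793), which contains the integer 364.
Dividing back, 3.00000 < 364/121 < 3.00833, and 364/121 is rational.

q = 364/121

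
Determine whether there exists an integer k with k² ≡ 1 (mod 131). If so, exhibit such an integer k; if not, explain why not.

Take k = 1. Then 1² = 1, and since 0 ≤ 1 < 131 this is already reduced: 1² ≡ 1 (mod 131).

k = 1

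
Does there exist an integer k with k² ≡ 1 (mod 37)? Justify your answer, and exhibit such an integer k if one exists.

k = 36

k = 36 works: 36² = 1296, and 1296 − 1 = 1295 = 35·37.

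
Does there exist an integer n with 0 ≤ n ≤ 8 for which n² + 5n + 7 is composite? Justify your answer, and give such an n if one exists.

At n = 7: 7² + 5·7 + 7 = 91 = 7·13, which is composite.

n = 7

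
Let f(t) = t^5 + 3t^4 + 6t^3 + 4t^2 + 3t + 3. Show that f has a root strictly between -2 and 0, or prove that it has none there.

Such a root exists.

f(-2) = -19 and f(0) = 3, which have opposite signs.
f is continuous everywhere (it is a polynomial), in particular on [-2, 0].
By the Intermediate Value Theorem f must vanish at some point of (-2, 0).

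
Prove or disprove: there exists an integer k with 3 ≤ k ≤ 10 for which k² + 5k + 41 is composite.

At k = 4: 4² + 5·4 + 41 = 77 = 7·11, which is composite.

k = 4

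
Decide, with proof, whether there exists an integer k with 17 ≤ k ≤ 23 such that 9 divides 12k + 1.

For k = 17, 18, …, 23 the values of 12k + 1 modulo 9 are 7, 1, 4, 7, 1, 4, 7 respectively.
The residue 0 does not occur, so no k in [17, 23] makes 12k + 1 a multiple of 9.

There is no such integer k in that range.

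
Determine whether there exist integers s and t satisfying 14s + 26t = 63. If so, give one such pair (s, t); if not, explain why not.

No, no such integers exist.

Both 14 and 26 are divisible by gcd(14, 26) = 2, hence so is any combination 14s + 26t.
However 63 leaves remainder 1 on division by 2.
Hence no integers s, t satisfy the equation.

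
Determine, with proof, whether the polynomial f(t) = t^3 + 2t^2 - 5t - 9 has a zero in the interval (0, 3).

f(0) = -9 and f(3) = 21, which have opposite signs.
f is continuous everywhere (it is a polynomial), in particular on [0, 3].
By the Intermediate Value Theorem f must vanish at some point of (0, 3).

Such a root exists.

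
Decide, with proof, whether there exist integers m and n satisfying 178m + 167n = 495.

178 and 167 are coprime, so 178m + 167n ranges over all of ℤ.
Euclidean algorithm: 178 = 1·167 + 11, 167 = 15·11 + 2, 11 = 5·2 + 1, 2 = 2·1 + 0.
Working back up the chain: 1 = 11 − 5·2 = 11 − 5·(167 − 15·11) = −5·167 + 76·11 = −5·167 + 76·(178 − 1·167) = 76·178 − 81·167. So 178·76 + 167·(-81) = 1.
Scaling by 495 gives the particular solution (m, n) = (37620, -40095).
Subtracting 225·167 from m and adding 225·178 to n gives the tidier solution (45, -45).
Indeed 178·45 + 167·(-45) = 8010 − 7515 = 495.

m = 45, n = -45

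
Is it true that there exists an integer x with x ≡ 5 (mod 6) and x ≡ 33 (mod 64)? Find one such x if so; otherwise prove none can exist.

gcd(6, 64) = 2. A simultaneous solution exists iff 5 ≡ 33 (mod 2); here 5 mod 2 = 1 = 33 mod 2, so it does.
Put x = 5 + 6t, so we need 6t ≡ 28 (mod 64), equivalently (divide by 2) 3t ≡ 14 (mod 32).
Note 3·11 = 33 ≡ 1 (mod 32) (as 33 − 1 = 1·32), so 3⁻¹ ≡ 11.
Therefore t ≡ 11·14 = 154 ≡ 26 (mod 32).
Then x = 5 + 6·26 = 161.
Indeed 161 ≡ 5 (mod 6) and 161 ≡ 33 (mod 64).

x = 161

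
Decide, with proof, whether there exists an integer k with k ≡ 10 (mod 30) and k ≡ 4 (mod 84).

The moduli are not coprime: gcd(30, 84) = 6. Compatibility requires 6 ∣ (4 − 10) = -6, which holds, so solutions exist.
Put k = 10 + 30t, so we need 30t ≡ 78 (mod 84), equivalently (divide by 6) 5t ≡ 13 (mod 14).
Note 5·3 = 15 ≡ 1 (mod 14) (as 15 − 1 = 1·14), so 5⁻¹ ≡ 3.
Multiplying by 3: t ≡ 3·13 = 39 ≡ 11 (mod 14).
Then k = 10 + 30·11 = 340.
Indeed 340 ≡ 10 (mod 30) and 340 ≡ 4 (mod 84).

k = 340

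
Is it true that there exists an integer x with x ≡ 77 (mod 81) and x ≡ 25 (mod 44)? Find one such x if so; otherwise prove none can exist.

The moduli 81 and 44 are coprime, so by the Chinese Remainder Theorem a unique solution modulo 3564 exists.
Write x = 77 + 81t and require 77 + 81t ≡ 25 (mod 44), i.e. 81t ≡ 36 (mod 44).
81 ≡ 37 (mod 44), so this reads 37t ≡ 36 (mod 44). Since 37·25 = 925 = 21·44 + 1, the inverse of 37 mod 44 is 25.
Multiplying by 25: t ≡ 25·36 = 900 ≡ 20 (mod 44).
Taking t = 20 gives x = 77 + 81·20 = 1697.
Indeed 1697 ≡ 77 (mod 81) and 1697 ≡ 25 (mod 44).

x = 1697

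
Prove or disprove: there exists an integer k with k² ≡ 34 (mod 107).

k = 81

Take k = 81. Then 81² = 6561 = 61·107 + 34, so 81² ≡ 34 (mod 107).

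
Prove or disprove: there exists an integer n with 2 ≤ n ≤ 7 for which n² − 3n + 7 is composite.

At n = 6: 6² − 3·6 + 7 = 25 = 5·5, which is composite.

n = 6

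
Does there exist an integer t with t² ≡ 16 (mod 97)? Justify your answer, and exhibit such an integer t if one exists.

Take t = 4. Then 4² = 16, and since 0 ≤ 16 < 97 this is already reduced: 4² ≡ 16 (mod 97).

t = 4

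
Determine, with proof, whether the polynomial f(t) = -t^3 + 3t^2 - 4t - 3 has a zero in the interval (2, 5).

Evaluate at the endpoints: f(2) = -7, f(5) = -73 — same sign (negative).
f'(t) = -3t^2 + 6t - 4 has discriminant 6² − 4·(-3)·(-4) = -12 < 0, so f' has no real roots and is negative for every real t.
So f is strictly decreasing; between 2 and 5 its values lie between f(2) = -7 and f(5) = -73, all negative. Therefore f has no root in (2, 5).

No such root exists.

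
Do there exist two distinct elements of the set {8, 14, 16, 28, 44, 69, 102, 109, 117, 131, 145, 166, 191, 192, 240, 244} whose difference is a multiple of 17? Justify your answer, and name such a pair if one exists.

Two integers differ by a multiple of 17 exactly when they have the same residue mod 17. The residues are 8↦8, 14↦14, 16↦16, 28↦11, 44↦10, 69↦1, 102↦0, 109↦7, 117↦15, 131↦12, 145↦9, 166↦13, 191↦4, 192↦5, 240↦2, 244↦6.
No residue repeats among the 16 elements, so no pair has difference ≡ 0 (mod 17).

No such pair exists.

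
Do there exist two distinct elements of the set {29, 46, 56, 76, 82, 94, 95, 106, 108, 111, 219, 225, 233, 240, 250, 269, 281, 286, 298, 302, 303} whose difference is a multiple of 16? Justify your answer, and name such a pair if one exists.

Yes: 29 and 269.

29 mod 16 = 13 and 269 mod 16 = 13, so 269 − 29 = 240 = 15·16.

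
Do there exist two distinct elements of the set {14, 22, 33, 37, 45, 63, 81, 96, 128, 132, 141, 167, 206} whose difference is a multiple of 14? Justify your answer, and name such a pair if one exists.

Two integers differ by a multiple of 14 exactly when they have the same residue mod 14. The residues are 14↦0, 22↦8, 33↦5, 37↦9, 45↦3, 63↦7, 81↦11, 96↦12, 128↦2, 132↦6, 141↦1, 167↦13, 206↦10.
All 13 residues are distinct, so no two elements differ by a multiple of 14.

There is no such pair.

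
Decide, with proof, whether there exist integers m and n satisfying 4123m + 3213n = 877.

Any value of 4123m + 3213n is a multiple of gcd(4123, 3213) = 7.
But 877 = 7·125 + 2, so 7 ∤ 877.
So the equation is unsolvable over ℤ.

No, no such integers exist.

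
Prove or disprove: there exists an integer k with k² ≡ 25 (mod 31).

k = 5

Take k = 5. Then 5² = 25, and since 0 ≤ 25 < 31 this is already reduced: 5² ≡ 25 (mod 31).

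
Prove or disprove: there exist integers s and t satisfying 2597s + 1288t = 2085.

No, no such integers exist.

Any value of 2597s + 1288t is a multiple of gcd(2597, 1288) = 7.
However 2085 leaves remainder 6 on division by 7.
So the equation is unsolvable over ℤ.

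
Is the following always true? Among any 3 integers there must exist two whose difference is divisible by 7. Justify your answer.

No, the set {11, 12, 13} is a counterexample.

Take the 3 consecutive integers 11, 12, 13: their residues mod 7 are all distinct because 3 ≤ 7.
The differences between them range over 1, …, 2, none of which is divisible by 7.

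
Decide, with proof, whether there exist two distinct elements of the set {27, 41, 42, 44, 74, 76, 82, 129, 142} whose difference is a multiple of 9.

No, no such pair exists.

Residues mod 9: 27↦0, 41↦5, 42↦6, 44↦8, 74↦2, 76↦4, 82↦1, 129↦3, 142↦7.
No residue repeats among the 9 elements, so no pair has difference ≡ 0 (mod 9).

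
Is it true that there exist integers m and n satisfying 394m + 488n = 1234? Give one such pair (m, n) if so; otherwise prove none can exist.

Every value of 394m + 488n is a multiple of gcd(394, 488) = 2; since 2 ∣ 1234, solutions exist.
Dividing through by 2 reduces the equation to 197m + 244n = 617.
Dividing repeatedly: 244 = 1·197 + 47, 197 = 4·47 + 9, 47 = 5·9 + 2, 9 = 4·2 + 1, 2 = 2·1 + 0.
Working back up the chain: 1 = 9 − 4·2 = 9 − 4·(47 − 5·9) = −4·47 + 21·9 = −4·47 + 21·(197 − 4·47) = 21·197 − 88·47 = 21·197 − 88·(244 − 1·197) = −88·244 + 109·197. So 197·109 + 244·(-88) = 1.
Times 617: 197·67253 + 244·(-54296) = 617, so (67253, -54296) solves it.
Subtracting 275·244 from m and adding 275·197 to n gives the tidier solution (153, -121).
Indeed 394·153 + 488·(-121) = 60282 − 59048 = 1234.

m = 153, n = -121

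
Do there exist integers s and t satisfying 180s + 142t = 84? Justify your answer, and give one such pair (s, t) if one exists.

s = 62, t = -78

Since gcd(180, 142) = 2 and 84 = 2·42, Bézout's identity guarantees a solution.
Dividing through by 2 reduces the equation to 90s + 71t = 42.
Run the Euclidean algorithm on 90 and 71: 90 = 1·71 + 19, 71 = 3·19 + 14, 19 = 1·14 + 5, 14 = 2·5 + 4, 5 = 1·4 + 1, 4 = 4·1 + 0.
Back-substituting, 1 = 5 − 1·4 = 5 − (14 − 2·5) = −14 + 3·5 = −14 + 3·(19 − 1·14) = 3·19 − 4·14 = 3·19 − 4·(71 − 3·19) = −4·71 + 15·19 = −4·71 + 15·(90 − 1·71) = 15·90 − 19·71; that is, 90·15 + 71·(-19) = 1.
Times 42: 90·630 + 71·(-798) = 42, so (630, -798) solves it.
Shifting by a multiple of (71, −90) keeps it a solution: s = 630 − 8·71 = 62, t = -798 + 8·90 = -78.
Indeed 180·62 + 142·(-78) = 11160 − 11076 = 84.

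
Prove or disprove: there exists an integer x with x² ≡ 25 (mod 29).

x = 5

Take x = 5. Then 5² = 25, and since 0 ≤ 25 < 29 this is already reduced: 5² ≡ 25 (mod 29).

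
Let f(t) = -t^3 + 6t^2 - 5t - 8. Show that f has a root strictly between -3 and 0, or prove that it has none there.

f(-3) = 88 and f(0) = -8, which have opposite signs.
Since f is a polynomial it is continuous on [-3, 0].
By the Intermediate Value Theorem, f takes the value 0 somewhere in the open interval.

Such a root exists.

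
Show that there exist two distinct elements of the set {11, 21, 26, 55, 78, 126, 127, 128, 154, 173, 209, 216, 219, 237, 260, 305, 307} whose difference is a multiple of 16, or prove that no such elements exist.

11 and 219 are such a pair.

Reduce each element mod 16: 11↦11, 21↦5, 26↦10, 55↦7, 78↦14, 126↦14, 127↦15, 128↦0, 154↦10, 173↦13, 209↦1, 216↦8, 219↦11, 237↦13, 260↦4, 305↦1, 307↦3. The residue 11 repeats (at 11 and 219), and 219 − 11 = 208 = 13·16.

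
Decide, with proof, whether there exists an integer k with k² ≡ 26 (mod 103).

k = 51

Take k = 51. Then 51² = 2601 = 25·103 + 26, so 51² ≡ 26 (mod 103).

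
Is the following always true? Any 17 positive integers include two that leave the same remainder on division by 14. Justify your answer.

Partition the integers by their residue mod 14; there are 14 classes.
Placing 17 integers into 14 classes, some class receives at least two — say a and b.
So a and b have equal remainders mod 14, which is exactly what was to be shown.

Yes, this is always true.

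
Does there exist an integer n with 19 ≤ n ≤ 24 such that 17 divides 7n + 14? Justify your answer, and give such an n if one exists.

At n = 19, 7·19 + 14 = 147 ≡ 11 (mod 17), and each step in n adds 7, giving residues 11, 1, 8, 15, 5, 12 for n = 19, 20, …, 24.
Since 0 is absent from this list, 17 ∤ 7n + 14 for every n with 19 ≤ n ≤ 24.

No such integer n in that range exists.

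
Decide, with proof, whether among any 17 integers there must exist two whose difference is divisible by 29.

Consider the 17 integers 85, 86, …, 101. They lie in distinct residue classes modulo 29, since 17 ≤ 29.
Any two of them differ by at most 16 < 29 and by at least 1, so no difference is a multiple of 29.

No, the set {85, 86, 87, 88, 89, 90, 91, 92, 93, 94, 95, 96, 97, 98, 99, 100, 101} is a counterexample.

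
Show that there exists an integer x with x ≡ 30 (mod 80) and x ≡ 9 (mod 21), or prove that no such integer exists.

x = 30

The moduli 80 and 21 are coprime, so by the Chinese Remainder Theorem a unique solution modulo 1680 exists.
Write x = 30 + 80t and require 30 + 80t ≡ 9 (mod 21), i.e. 80t ≡ 0 (mod 21).
80 ≡ 17 (mod 21), so this reads 17t ≡ 0 (mod 21). t = 0 satisfies this.
Taking t = 0 gives x = 30 + 80·0 = 30.
Verify: 30 = 0·80 + 30 and 30 = 1·21 + 9. ✓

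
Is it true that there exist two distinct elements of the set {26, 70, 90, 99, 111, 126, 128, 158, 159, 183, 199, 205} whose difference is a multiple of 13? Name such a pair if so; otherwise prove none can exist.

Two integers differ by a multiple of 13 exactly when they have the same residue mod 13. The residues are 26↦0, 70↦5, 90↦12, 99↦8, 111↦7, 126↦9, 128↦11, 158↦2, 159↦3, 183↦1, 199↦4, 205↦10.
These 12 residues are pairwise different, hence no difference of two elements is divisible by 13.

No, no such pair exists.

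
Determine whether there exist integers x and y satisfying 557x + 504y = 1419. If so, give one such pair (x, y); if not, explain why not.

557 and 504 are coprime, so 557x + 504y ranges over all of ℤ.
Dividing repeatedly: 557 = 1·504 + 53, 504 = 9·53 + 27, 53 = 1·27 + 26, 27 = 1·26 + 1, 26 = 26·1 + 0.
Unwinding: 1 = 27 − 1·26 = 27 − (53 − 1·27) = −53 + 2·27 = −53 + 2·(504 − 9·53) = 2·504 − 19·53 = 2·504 − 19·(557 − 1·504) = −19·557 + 21·504, i.e. 557·(-19) + 504·21 = 1.
Times 1419: 557·(-26961) + 504·29799 = 1419, so (-26961, 29799) solves it.
Shifting by a multiple of (504, −557) keeps it a solution: x = -26961 + 54·504 = 255, y = 29799 − 54·557 = -279.
Indeed 557·255 + 504·(-279) = 142035 − 140616 = 1419.

x = 255, y = -279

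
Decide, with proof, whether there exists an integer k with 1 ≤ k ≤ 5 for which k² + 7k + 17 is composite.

At k = 1: 1² + 7·1 + 17 = 25 = 5·5, which is composite.

k = 1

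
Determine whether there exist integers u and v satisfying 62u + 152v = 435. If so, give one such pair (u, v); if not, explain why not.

No such integers exist.

Both 62 and 152 are divisible by gcd(62, 152) = 2, hence so is any combination 62u + 152v.
But 435 = 2·217 + 1, so 2 ∤ 435.
So the equation is unsolvable over ℤ.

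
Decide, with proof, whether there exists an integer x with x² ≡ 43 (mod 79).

Apply Euler's criterion with the prime 79: 43 is a quadratic residue iff 43^39 ≡ 1 (mod 79), and a non-residue iff it is ≡ −1.
Repeated squaring mod 79: 43^2 = 1849 ≡ 32; 43^4 ≡ 32² = 1024 ≡ 76; 43^8 ≡ 76² = 5776 ≡ 9; 43^16 ≡ 9² = 81 ≡ 2; 43^32 ≡ 2² = 4 ≡ 4.
Since 39 = 32 + 4 + 2 + 1, 43^39 ≡ 4 · 76 · 32 · 43; multiplying out mod 79: 4·76 = 304 ≡ 67, then 67·32 = 2144 ≡ 11, then 11·43 = 473 ≡ 78. Thus 43^39 ≡ 78 ≡ −1 (mod 79).
By Euler's criterion 43 is a quadratic non-residue mod 79: no x satisfies x² ≡ 43 (mod 79).

No, no such integer exists.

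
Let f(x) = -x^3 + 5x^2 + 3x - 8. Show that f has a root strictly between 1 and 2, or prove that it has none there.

Yes, f has a root in the interval.

f(1) = -1 and f(2) = 10, which have opposite signs.
As a polynomial, f is continuous on every closed interval.
By the Intermediate Value Theorem f must vanish at some point of (1, 2).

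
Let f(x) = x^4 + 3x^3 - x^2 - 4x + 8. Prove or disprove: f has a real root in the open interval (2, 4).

The endpoint values f(2) = 36 and f(4) = 424 are both positive. Claim: f(x) > 0 for every x in (2, 4).
Shift to the endpoint 2: with x = 2 + u (0 < u < 2), one computes f(2 + u) = u^4 + 11u^3 + 41u^2 + 60u + 36.
All 5 nonzero coefficients of this polynomial in u are positive; hence for u > 0 the value is a sum of positive terms (the constant 36 among them).
So f is strictly positive on (2, 4); no root exists in the interval.

No.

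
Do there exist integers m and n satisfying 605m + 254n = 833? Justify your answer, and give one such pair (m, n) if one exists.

Since gcd(605, 254) = 1, every integer is an integer combination of 605 and 254.
Run the Euclidean algorithm on 605 and 254: 605 = 2·254 + 97, 254 = 2·97 + 60, 97 = 1·60 + 37, 60 = 1·37 + 23, 37 = 1·23 + 14, 23 = 1·14 + 9, 14 = 1·9 + 5, 9 = 1·5 + 4, 5 = 1·4 + 1, 4 = 4·1 + 0.
Unwinding: 1 = 5 − 1·4 = 5 − (9 − 1·5) = −9 + 2·5 = −9 + 2·(14 − 1·9) = 2·14 − 3·9 = 2·14 − 3·(23 − 1·14) = −3·23 + 5·14 = −3·23 + 5·(37 − 1·23) = 5·37 − 8·23 = 5·37 − 8·(60 − 1·37) = −8·60 + 13·37 = −8·60 + 13·(97 − 1·60) = 13·97 − 21·60 = 13·97 − 21·(254 − 2·97) = −21·254 + 55·97 = −21·254 + 55·(605 − 2·254) = 55·605 − 131·254, i.e. 605·55 + 254·(-131) = 1.
Scaling by 833 gives the particular solution (m, n) = (45815, -109123).
The general solution is m = 45815 + 254k, n = -109123 − 605k; taking k = -180 gives the smaller pair m = 95, n = -223.
Check: 605·95 + 254·(-223) = 57475 − 56642 = 833. ✓

m = 95, n = -223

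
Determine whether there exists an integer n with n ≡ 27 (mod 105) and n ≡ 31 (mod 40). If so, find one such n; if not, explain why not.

No such integer exists.

Reduce both congruences modulo 5, which divides 105 and 40: they say n ≡ 27 (mod 5) and n ≡ 31 (mod 5).
These are incompatible: 27 − 31 = -4 is not divisible by 5.
So no integer satisfies both congruences.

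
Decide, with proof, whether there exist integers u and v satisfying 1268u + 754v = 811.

Any value of 1268u + 754v is a multiple of gcd(1268, 754) = 2.
However 811 leaves remainder 1 on division by 2.
Hence no integers u, v satisfy the equation.

No such integers exist.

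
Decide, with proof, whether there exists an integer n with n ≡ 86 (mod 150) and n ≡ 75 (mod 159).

There is no such integer.

gcd(150, 159) = 3. If n ≡ 86 (mod 150) and n ≡ 75 (mod 159), then n ≡ 86 (mod 3) and n ≡ 75 (mod 3).
But 86 mod 3 = 2 while 75 mod 3 = 0, a contradiction.
Therefore no such n exists.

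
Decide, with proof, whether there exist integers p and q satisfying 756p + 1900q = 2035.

No such integers exist.

Any value of 756p + 1900q is a multiple of gcd(756, 1900) = 4.
But 2035 = 4·508 + 3, so 4 ∤ 2035.
Hence no integers p, q satisfy the equation.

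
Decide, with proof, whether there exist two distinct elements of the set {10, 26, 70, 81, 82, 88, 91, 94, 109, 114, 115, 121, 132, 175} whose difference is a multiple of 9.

The pair (10, 82) works.

10 mod 9 = 1 and 82 mod 9 = 1, so 82 − 10 = 72 = 8·9.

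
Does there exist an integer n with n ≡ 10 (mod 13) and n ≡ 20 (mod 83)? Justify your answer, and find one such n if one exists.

gcd(13, 83) = 1, so the Chinese Remainder Theorem guarantees exactly one residue class mod 1079 satisfying both.
Any solution of the first congruence is n = 10 + 13t; substituting into the second, 13t ≡ 20 − 10 ≡ 10 (mod 83).
To invert 13 modulo 83: 83 = 6·13 + 5, 13 = 2·5 + 3, 5 = 1·3 + 2, 3 = 1·2 + 1, 2 = 2·1 + 0, and unwinding, 1 = 3 − 1·2 = 3 − (5 − 1·3) = −5 + 2·3 = −5 + 2·(13 − 2·5) = 2·13 − 5·5 = 2·13 − 5·(83 − 6·13) = −5·83 + 32·13. Thus 13⁻¹ ≡ 32 (mod 83).
Multiplying by 32: t ≡ 32·10 = 320 ≡ 71 (mod 83).
With t = 71: n = 10 + 13·71 = 933.
Indeed 933 ≡ 10 (mod 13) and 933 ≡ 20 (mod 83).

n = 933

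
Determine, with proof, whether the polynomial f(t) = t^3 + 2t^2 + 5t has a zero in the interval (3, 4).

No.

Evaluate at the endpoints: f(3) = 60, f(4) = 116 — same sign (positive).
The derivative f'(t) = 3t^2 + 4t + 5 is a quadratic with discriminant 4² − 4·3·5 = -44 < 0; it never vanishes, so it is always positive (sign of the leading coefficient).
So f is strictly increasing; between 3 and 4 its values lie between f(3) = 60 and f(4) = 116, all positive. Therefore f has no root in (3, 4).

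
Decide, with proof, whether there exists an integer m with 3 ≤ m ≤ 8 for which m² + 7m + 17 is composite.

m = 7

At m = 7: 7² + 7·7 + 17 = 115 = 5·23, which is composite.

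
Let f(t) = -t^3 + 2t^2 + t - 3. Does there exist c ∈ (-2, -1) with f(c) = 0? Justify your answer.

f(-2) = 11 and f(-1) = -1, which have opposite signs.
As a polynomial, f is continuous on every closed interval.
By the Intermediate Value Theorem f must vanish at some point of (-2, -1).

Such a root exists.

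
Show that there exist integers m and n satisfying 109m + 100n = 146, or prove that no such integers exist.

Since gcd(109, 100) = 1, every integer is an integer combination of 109 and 100.
Dividing repeatedly: 109 = 1·100 + 9, 100 = 11·9 + 1, 9 = 9·1 + 0.
Unwinding: 1 = 100 − 11·9 = 100 − 11·(109 − 1·100) = −11·109 + 12·100, i.e. 109·(-11) + 100·12 = 1.
Times 146: 109·(-1606) + 100·1752 = 146, so (-1606, 1752) solves it.
Adding 17·100 to m and subtracting 17·109 from n gives the tidier solution (94, -101).
Indeed 109·94 + 100·(-101) = 10246 − 10100 = 146.

m = 94, n = -101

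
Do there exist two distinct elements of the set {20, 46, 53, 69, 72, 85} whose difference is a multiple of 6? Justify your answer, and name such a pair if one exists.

Two integers differ by a multiple of 6 exactly when they have the same residue mod 6. The residues are 20↦2, 46↦4, 53↦5, 69↦3, 72↦0, 85↦1.
These 6 residues are pairwise different, hence no difference of two elements is divisible by 6.

No, no such pair exists.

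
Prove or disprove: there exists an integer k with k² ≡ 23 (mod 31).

No, no such integer exists.

Apply Euler's criterion with the prime 31: 23 is a quadratic residue iff 23^15 ≡ 1 (mod 31), and a non-residue iff it is ≡ −1.
Repeated squaring mod 31: 23^2 = 529 ≡ 2; 23^4 ≡ 2² = 4 ≡ 4; 23^8 ≡ 4² = 16 ≡ 16.
Since 15 = 8 + 4 + 2 + 1, 23^15 ≡ 16 · 4 · 2 · 23; multiplying out mod 31: 16·4 = 64 ≡ 2, then 2·2 = 4 ≡ 4, then 4·23 = 92 ≡ 30. Thus 23^15 ≡ 30 ≡ −1 (mod 31).
By Euler's criterion 23 is a quadratic non-residue mod 31: no k satisfies k² ≡ 23 (mod 31).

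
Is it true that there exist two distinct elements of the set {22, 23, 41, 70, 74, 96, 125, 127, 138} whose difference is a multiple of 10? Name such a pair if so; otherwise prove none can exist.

No, no such pair exists.

Reduce each element modulo 10: 22↦2, 23↦3, 41↦1, 70↦0, 74↦4, 96↦6, 125↦5, 127↦7, 138↦8.
No residue repeats among the 9 elements, so no pair has difference ≡ 0 (mod 10).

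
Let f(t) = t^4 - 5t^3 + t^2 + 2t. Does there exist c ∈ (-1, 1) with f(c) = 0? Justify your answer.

f(-1) = 5 and f(1) = -1, which have opposite signs.
As a polynomial, f is continuous on every closed interval.
By the Intermediate Value Theorem, f takes the value 0 somewhere in the open interval.

Yes, f has a root in the interval.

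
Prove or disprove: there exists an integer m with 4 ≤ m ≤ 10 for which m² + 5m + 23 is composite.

There is no such integer m in that range.

The values for m = 4, 5, …, 10 are 59, 73, 89, 107, 127, 149, 173, and each of these is prime.
So no value in the range makes the expression composite.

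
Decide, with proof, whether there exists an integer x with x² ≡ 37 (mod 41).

x = 18

x = 18 works: 18² = 324, and 324 − 37 = 287 = 7·41.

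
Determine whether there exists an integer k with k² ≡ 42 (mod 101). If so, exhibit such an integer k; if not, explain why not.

101 is prime, so by Euler's criterion 42 is a square mod 101 iff 42^((101−1)/2) = 42^50 ≡ 1 (mod 101).
Squaring successively (mod 101): 42^2 = 1764 ≡ 47; 42^4 ≡ 47² = 2209 ≡ 88; 42^8 ≡ 88² = 7744 ≡ 68; 42^16 ≡ 68² = 4624 ≡ 79; 42^32 ≡ 79² = 6241 ≡ 80.
Since 50 = 32 + 16 + 2, 42^50 ≡ 80 · 79 · 47; multiplying out mod 101: 80·79 = 6320 ≡ 58, then 58·47 = 2726 ≡ 100. Thus 42^50 ≡ 100 ≡ −1 (mod 101).
The value −1 means 42 is a non-residue modulo 101, so k² ≡ 42 (mod 101) is impossible.

No such integer exists.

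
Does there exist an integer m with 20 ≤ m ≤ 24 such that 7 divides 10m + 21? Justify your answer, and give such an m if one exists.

m = 21

At m = 20 the value 221 is not a multiple of 7. Try m = 21: 10·21 + 21 = 231 = 33·7, which is divisible by 7.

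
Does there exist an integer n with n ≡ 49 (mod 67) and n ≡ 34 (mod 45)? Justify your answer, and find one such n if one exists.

n = 2059

Since 67 and 45 share no common factor, CRT says the pair of congruences has a solution (unique mod 3015).
Write n = 49 + 67t and require 49 + 67t ≡ 34 (mod 45), i.e. 67t ≡ 30 (mod 45).
67 ≡ 22 (mod 45), so this reads 22t ≡ 30 (mod 45). Since 22·43 = 946 = 21·45 + 1, the inverse of 22 mod 45 is 43.
Multiplying by 43: t ≡ 43·30 = 1290 ≡ 30 (mod 45).
With t = 30: n = 49 + 67·30 = 2059.
Check: 2059 mod 67 = 49, 2059 mod 45 = 34. ✓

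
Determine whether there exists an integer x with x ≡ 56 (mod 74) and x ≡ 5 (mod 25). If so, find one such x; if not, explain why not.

x = 130

The moduli 74 and 25 are coprime, so by the Chinese Remainder Theorem a unique solution modulo 1850 exists.
Any solution of the first congruence is x = 56 + 74t; substituting into the second, 74t ≡ 5 − 56 ≡ 24 (mod 25).
74 ≡ 24 (mod 25), so this reads 24t ≡ 24 (mod 25). Invert 24 mod 25 by the Euclidean algorithm: 25 = 1·24 + 1, 24 = 24·1 + 0; back-substituting, 1 = 25 − 1·24. Hence 24·(-1) ≡ 1, so 24⁻¹ ≡ -1 ≡ 24 (mod 25).
Multiplying by 24: t ≡ 24·24 = 576 ≡ 1 (mod 25).
With t = 1: x = 56 + 74·1 = 130.
Verify: 130 = 1·74 + 56 and 130 = 5·25 + 5. ✓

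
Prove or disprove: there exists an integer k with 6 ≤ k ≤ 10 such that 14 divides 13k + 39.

No such integer k in that range exists.

At k = 6, 13·6 + 39 = 117 ≡ 5 (mod 14), and each step in k adds 13, giving residues 5, 4, 3, 2, 1 for k = 6, 7, …, 10.
Since 0 is absent from this list, 14 ∤ 13k + 39 for every k with 6 ≤ k ≤ 10.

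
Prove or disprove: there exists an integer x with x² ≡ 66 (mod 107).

Apply Euler's criterion with the prime 107: 66 is a quadratic residue iff 66^53 ≡ 1 (mod 107), and a non-residue iff it is ≡ −1.
Squaring successively (mod 107): 66^2 = 4356 ≡ 76; 66^4 ≡ 76² = 5776 ≡ 105; 66^8 ≡ 105² = 11025 ≡ 4; 66^16 ≡ 4² = 16 ≡ 16; 66^32 ≡ 16² = 256 ≡ 42.
Since 53 = 32 + 16 + 4 + 1, 66^53 ≡ 42 · 16 · 105 · 66; multiplying out mod 107: 42·16 = 672 ≡ 30, then 30·105 = 3150 ≡ 47, then 47·66 = 3102 ≡ 106. Thus 66^53 ≡ 106 ≡ −1 (mod 107).
The value −1 means 66 is a non-residue modulo 107, so x² ≡ 66 (mod 107) is impossible.

No such integer exists.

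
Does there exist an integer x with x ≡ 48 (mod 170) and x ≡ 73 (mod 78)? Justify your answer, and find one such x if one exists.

No such integer exists.

gcd(170, 78) = 2. If x ≡ 48 (mod 170) and x ≡ 73 (mod 78), then x ≡ 48 (mod 2) and x ≡ 73 (mod 2).
These are incompatible: 48 − 73 = -25 is not divisible by 2.
Therefore no such x exists.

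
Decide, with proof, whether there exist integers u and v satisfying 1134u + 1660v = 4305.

gcd(1134, 1660) = 2, so every integer of the form 1134u + 1660v is a multiple of 2.
But 4305 is not a multiple of 2 (it leaves remainder 1).
So the equation is unsolvable over ℤ.

There are no such integers.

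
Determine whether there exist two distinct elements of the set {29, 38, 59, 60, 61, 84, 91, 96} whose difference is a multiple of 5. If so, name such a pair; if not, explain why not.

29 mod 5 = 4 and 59 mod 5 = 4, so 59 − 29 = 30 = 6·5.

Yes: 29 and 59.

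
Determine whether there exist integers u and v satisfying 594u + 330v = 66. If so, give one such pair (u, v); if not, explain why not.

Since gcd(594, 330) = 66 and 66 = 66·1, Bézout's identity guarantees a solution.
Dividing through by 66 reduces the equation to 9u + 5v = 1.
Dividing repeatedly: 9 = 1·5 + 4, 5 = 1·4 + 1, 4 = 4·1 + 0.
Unwinding: 1 = 5 − 1·4 = 5 − (9 − 1·5) = −9 + 2·5, i.e. 9·(-1) + 5·2 = 1.
This gives the solution u = -1, v = 2 directly.
The general solution is u = -1 + 5k, v = 2 − 9k; taking k = 1 gives the smaller pair u = 4, v = -7.
Check: 594·4 + 330·(-7) = 2376 − 2310 = 66. ✓

u = 4, v = -7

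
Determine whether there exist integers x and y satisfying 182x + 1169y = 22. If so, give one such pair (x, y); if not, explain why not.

Both 182 and 1169 are divisible by gcd(182, 1169) = 7, hence so is any combination 182x + 1169y.
However 22 leaves remainder 1 on division by 7.
So the equation is unsolvable over ℤ.

No, no such integers exist.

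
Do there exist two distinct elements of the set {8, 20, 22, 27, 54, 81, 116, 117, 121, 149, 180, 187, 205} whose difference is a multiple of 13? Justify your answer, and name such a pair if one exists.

There is no such pair.

Reduce each element modulo 13: 8↦8, 20↦7, 22↦9, 27↦1, 54↦2, 81↦3, 116↦12, 117↦0, 121↦4, 149↦6, 180↦11, 187↦5, 205↦10.
These 13 residues are pairwise different, hence no difference of two elements is divisible by 13.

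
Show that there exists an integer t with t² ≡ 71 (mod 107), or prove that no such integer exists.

There is no such integer.

Apply Euler's criterion with the prime 107: 71 is a quadratic residue iff 71^53 ≡ 1 (mod 107), and a non-residue iff it is ≡ −1.
Squaring successively (mod 107): 71^2 = 5041 ≡ 12; 71^4 ≡ 12² = 144 ≡ 37; 71^8 ≡ 37² = 1369 ≡ 85; 71^16 ≡ 85² = 7225 ≡ 56; 71^32 ≡ 56² = 3136 ≡ 33.
Since 53 = 32 + 16 + 4 + 1, 71^53 ≡ 33 · 56 · 37 · 71; multiplying out mod 107: 33·56 = 1848 ≡ 29, then 29·37 = 1073 ≡ 3, then 3·71 = 213 ≡ 106. Thus 71^53 ≡ 106 ≡ −1 (mod 107).
By Euler's criterion 71 is a quadratic non-residue mod 107: no t satisfies t² ≡ 71 (mod 107).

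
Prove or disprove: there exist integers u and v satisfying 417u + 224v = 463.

u = 79, v = -145

417 and 224 are coprime, so 417u + 224v ranges over all of ℤ.
Euclidean algorithm: 417 = 1·224 + 193, 224 = 1·193 + 31, 193 = 6·31 + 7, 31 = 4·7 + 3, 7 = 2·3 + 1, 3 = 3·1 + 0.
Back-substituting, 1 = 7 − 2·3 = 7 − 2·(31 − 4·7) = −2·31 + 9·7 = −2·31 + 9·(193 − 6·31) = 9·193 − 56·31 = 9·193 − 56·(224 − 1·193) = −56·224 + 65·193 = −56·224 + 65·(417 − 1·224) = 65·417 − 121·224; that is, 417·65 + 224·(-121) = 1.
Multiplying through by 463: u = 65·463 = 30095, v = (-121)·463 = -56023 is a solution.
Shifting by a multiple of (224, −417) keeps it a solution: u = 30095 − 134·224 = 79, v = -56023 + 134·417 = -145.
Indeed 417·79 + 224·(-145) = 32943 − 32480 = 463.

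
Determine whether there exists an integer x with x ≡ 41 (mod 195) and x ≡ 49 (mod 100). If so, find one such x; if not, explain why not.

No such integer exists.

gcd(195, 100) = 5. If x ≡ 41 (mod 195) and x ≡ 49 (mod 100), then x ≡ 41 (mod 5) and x ≡ 49 (mod 5).
However 41 ≡ 1 and 49 ≡ 4 (mod 5), and 1 ≠ 4.
Therefore no such x exists.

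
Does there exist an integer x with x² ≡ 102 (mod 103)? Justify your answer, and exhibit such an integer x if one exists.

There is no such integer.

Apply Euler's criterion with the prime 103: 102 is a quadratic residue iff 102^51 ≡ 1 (mod 103), and a non-residue iff it is ≡ −1.
Repeated squaring mod 103: 102^2 = 10404 ≡ 1; 102^4 ≡ 1² = 1 ≡ 1; 102^8 ≡ 1² = 1 ≡ 1; 102^16 ≡ 1² = 1 ≡ 1; 102^32 ≡ 1² = 1 ≡ 1.
Since 51 = 32 + 16 + 2 + 1, 102^51 ≡ 1 · 1 · 1 · 102; multiplying out mod 103: 1·1 = 1 ≡ 1, then 1·1 = 1 ≡ 1, then 1·102 = 102 ≡ 102. Thus 102^51 ≡ 102 ≡ −1 (mod 103).
By Euler's criterion 102 is a quadratic non-residue mod 103: no x satisfies x² ≡ 102 (mod 103).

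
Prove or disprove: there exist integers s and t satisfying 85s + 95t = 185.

s = 10, t = -7

Every value of 85s + 95t is a multiple of gcd(85, 95) = 5; since 5 ∣ 185, solutions exist.
Dividing through by 5 reduces the equation to 17s + 19t = 37.
Euclidean algorithm: 19 = 1·17 + 2, 17 = 8·2 + 1, 2 = 2·1 + 0.
Unwinding: 1 = 17 − 8·2 = 17 − 8·(19 − 1·17) = −8·19 + 9·17, i.e. 17·9 + 19·(-8) = 1.
Scaling by 37 gives the particular solution (s, t) = (333, -296).
The general solution is s = 333 + 19k, t = -296 − 17k; taking k = -17 gives the smaller pair s = 10, t = -7.
Check: 85·10 + 95·(-7) = 850 − 665 = 185. ✓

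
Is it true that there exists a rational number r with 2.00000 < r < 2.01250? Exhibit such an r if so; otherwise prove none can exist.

r = 163/81

Scale by 81: the interval becomes (162.00000, 163.01250), which contains the integer 163.
Hence 163/81 is a rational number with 2.00000 < 163/81 < 2.01250.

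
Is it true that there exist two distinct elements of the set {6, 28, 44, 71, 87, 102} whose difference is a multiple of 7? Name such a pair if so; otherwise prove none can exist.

Two integers differ by a multiple of 7 exactly when they have the same residue mod 7. The residues are 6↦6, 28↦0, 44↦2, 71↦1, 87↦3, 102↦4.
No residue repeats among the 6 elements, so no pair has difference ≡ 0 (mod 7).

No such pair exists.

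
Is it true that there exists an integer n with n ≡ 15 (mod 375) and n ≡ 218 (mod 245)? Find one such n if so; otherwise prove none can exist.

No, no such integer exists.

Reduce both congruences modulo 5, which divides 375 and 245: they say n ≡ 15 (mod 5) and n ≡ 218 (mod 5).
But 15 mod 5 = 0 while 218 mod 5 = 3, a contradiction.
So no integer satisfies both congruences.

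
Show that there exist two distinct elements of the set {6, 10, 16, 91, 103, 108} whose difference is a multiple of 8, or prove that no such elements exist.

Reduce each element modulo 8: 6↦6, 10↦2, 16↦0, 91↦3, 103↦7, 108↦4.
No residue repeats among the 6 elements, so no pair has difference ≡ 0 (mod 8).

No, no such pair exists.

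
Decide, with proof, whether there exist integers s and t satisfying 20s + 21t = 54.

20 and 21 are coprime, so 20s + 21t ranges over all of ℤ.
Dividing repeatedly: 21 = 1·20 + 1, 20 = 20·1 + 0.
Unwinding: 1 = 21 − 1·20, i.e. 20·(-1) + 21·1 = 1.
Scaling by 54 gives the particular solution (s, t) = (-54, 54).
The general solution is s = -54 + 21k, t = 54 − 20k; taking k = 3 gives the smaller pair s = 9, t = -6.
Indeed 20·9 + 21·(-6) = 180 − 126 = 54.

s = 9, t = -6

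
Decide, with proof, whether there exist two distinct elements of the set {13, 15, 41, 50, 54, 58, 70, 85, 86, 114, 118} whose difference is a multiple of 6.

Reduce each element mod 6: 13↦1, 15↦3, 41↦5, 50↦2, 54↦0, 58↦4, 70↦4, 85↦1, 86↦2, 114↦0, 118↦4. The residue 1 repeats (at 13 and 85), and 85 − 13 = 72 = 12·6.

The pair (13, 85) works.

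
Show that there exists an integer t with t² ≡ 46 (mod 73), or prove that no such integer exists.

Take t = 51. Then 51² = 2601 = 35·73 + 46, so 51² ≡ 46 (mod 73).

t = 51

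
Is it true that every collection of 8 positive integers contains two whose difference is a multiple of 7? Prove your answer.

True.

Each integer lies in one of the 7 residue classes modulo 7.
Since 8 > 7, two of the 8 integers must share a residue class by the pigeonhole principle; call them a and b.
Then a ≡ b (mod 7), i.e. 7 ∣ (a − b).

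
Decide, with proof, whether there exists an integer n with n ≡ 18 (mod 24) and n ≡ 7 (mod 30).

gcd(24, 30) = 6. If n ≡ 18 (mod 24) and n ≡ 7 (mod 30), then n ≡ 18 (mod 6) and n ≡ 7 (mod 6).
But 18 mod 6 = 0 while 7 mod 6 = 1, a contradiction.
Hence the system has no solution.

There is no such integer.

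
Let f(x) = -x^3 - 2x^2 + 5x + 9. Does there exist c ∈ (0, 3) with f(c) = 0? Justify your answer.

Yes, f has a root in the interval.

f(0) = 9 and f(3) = -21, which have opposite signs.
f is continuous everywhere (it is a polynomial), in particular on [0, 3].
The Intermediate Value Theorem then guarantees some c ∈ (0, 3) with f(c) = 0.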